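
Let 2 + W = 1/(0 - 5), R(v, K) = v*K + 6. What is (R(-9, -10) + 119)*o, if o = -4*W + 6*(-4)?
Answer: -3268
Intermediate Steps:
R(v, K) = 6 + K*v (R(v, K) = K*v + 6 = 6 + K*v)
W = -11/5 (W = -2 + 1/(0 - 5) = -2 + 1/(-5) = -2 - ⅕ = -11/5 ≈ -2.2000)
o = -76/5 (o = -4*(-11/5) + 6*(-4) = 44/5 - 24 = -76/5 ≈ -15.200)
(R(-9, -10) + 119)*o = ((6 - 10*(-9)) + 119)*(-76/5) = ((6 + 90) + 119)*(-76/5) = (96 + 119)*(-76/5) = 215*(-76/5) = -3268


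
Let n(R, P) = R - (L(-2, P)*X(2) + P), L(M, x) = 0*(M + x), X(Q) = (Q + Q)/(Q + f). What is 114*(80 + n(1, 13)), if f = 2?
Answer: 7752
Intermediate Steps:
X(Q) = 2*Q/(2 + Q) (X(Q) = (Q + Q)/(Q + 2) = (2*Q)/(2 + Q) = 2*Q/(2 + Q))
L(M, x) = 0
n(R, P) = R - P (n(R, P) = R - (0*(2*2/(2 + 2)) + P) = R - (0*(2*2/4) + P) = R - (0*(2*2*(1/4)) + P) = R - (0*1 + P) = R - (0 + P) = R - P)
114*(80 + n(1, 13)) = 114*(80 + (1 - 1*13)) = 114*(80 + (1 - 13)) = 114*(80 - 12) = 114*68 = 7752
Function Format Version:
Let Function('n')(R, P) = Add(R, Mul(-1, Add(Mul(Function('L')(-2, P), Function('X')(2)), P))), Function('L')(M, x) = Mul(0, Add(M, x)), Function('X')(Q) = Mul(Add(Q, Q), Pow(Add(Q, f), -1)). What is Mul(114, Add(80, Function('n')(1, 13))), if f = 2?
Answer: 7752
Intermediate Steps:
Function('X')(Q) = Mul(2, Q, Pow(Add(2, Q), -1)) (Function('X')(Q) = Mul(Add(Q, Q), Pow(Add(Q, 2), -1)) = Mul(Mul(2, Q), Pow(Add(2, Q), -1)) = Mul(2, Q, Pow(Add(2, Q), -1)))
Function('L')(M, x) = 0
Function('n')(R, P) = Add(R, Mul(-1, P)) (Function('n')(R, P) = Add(R, Mul(-1, Add(Mul(0, Mul(2, 2, Pow(Add(2, 2), -1))), P))) = Add(R, Mul(-1, Add(Mul(0, Mul(2, 2, Pow(4, -1))), P))) = Add(R, Mul(-1, Add(Mul(0, Mul(2, 2, Rational(1, 4))), P))) = Add(R, Mul(-1, Add(Mul(0, 1), P))) = Add(R, Mul(-1, Add(0, P))) = Add(R, Mul(-1, P)))
Mul(114, Add(80, Function('n')(1, 13))) = Mul(114, Add(80, Add(1, Mul(-1, 13)))) = Mul(114, Add(80, Add(1, -13))) = Mul(114, Add(80, -12)) = Mul(114, 68) = 7752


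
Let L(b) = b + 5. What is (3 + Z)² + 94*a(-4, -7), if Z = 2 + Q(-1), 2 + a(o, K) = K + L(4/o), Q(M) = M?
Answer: -454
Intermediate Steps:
L(b) = 5 + b
a(o, K) = 3 + K + 4/o (a(o, K) = -2 + (K + (5 + 4/o)) = -2 + (5 + K + 4/o) = 3 + K + 4/o)
Z = 1 (Z = 2 - 1 = 1)
(3 + Z)² + 94*a(-4, -7) = (3 + 1)² + 94*(3 - 7 + 4/(-4)) = 4² + 94*(3 - 7 + 4*(-¼)) = 16 + 94*(3 - 7 - 1) = 16 + 94*(-5) = 16 - 470 = -454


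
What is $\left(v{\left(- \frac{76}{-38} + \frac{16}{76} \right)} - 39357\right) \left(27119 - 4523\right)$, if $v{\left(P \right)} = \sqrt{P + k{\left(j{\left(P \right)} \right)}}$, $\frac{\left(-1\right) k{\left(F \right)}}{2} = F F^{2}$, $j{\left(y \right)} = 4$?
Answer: $-889310772 + \frac{22596 i \sqrt{45410}}{19} \approx -8.8931 \cdot 10^{8} + 2.5343 \cdot 10^{5} i$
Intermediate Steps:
$k{\left(F \right)} = - 2 F^{3}$ ($k{\left(F \right)} = - 2 F F^{2} = - 2 F^{3}$)
$v{\left(P \right)} = \sqrt{-128 + P}$ ($v{\left(P \right)} = \sqrt{P - 2 \cdot 4^{3}} = \sqrt{P - 128} = \sqrt{-128 + P}$)
$\left(v{\left(- \frac{76}{-38} + \frac{16}{76} \right)} - 39357\right) \left(27119 - 4523\right) = \left(\sqrt{-128 + \left(- \frac{76}{-38} + \frac{16}{76}\right)} - 39357\right) \left(27119 - 4523\right) = \left(\sqrt{-128 + \left(\left(-76\right) \left(- \frac{1}{38}\right) + 16 \cdot \frac{1}{76}\right)} - 39357\right) 22596 = \left(\sqrt{-128 + \left(2 + \frac{4}{19}\right)} - 39357\right) 22596 = \left(\sqrt{-128 + \frac{42}{19}} - 39357\right) 22596 = \left(\sqrt{- \frac{2390}{19}} - 39357\right) 22596 = \left(\frac{i \sqrt{45410}}{19} - 39357\right) 22596 = \left(-39357 + \frac{i \sqrt{45410}}{19}\right) 22596 = -889310772 + \frac{22596 i \sqrt{45410}}{19}$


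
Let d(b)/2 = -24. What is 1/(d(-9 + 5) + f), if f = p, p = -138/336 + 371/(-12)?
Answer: -168/13327 ≈ -0.012606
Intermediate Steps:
d(b) = -48 (d(b) = 2*(-24) = -48)
p = -5263/168 (p = -138*1/336 + 371*(-1/12) = -23/56 - 371/12 = -5263/168 ≈ -31.327)
f = -5263/168 ≈ -31.327
1/(d(-9 + 5) + f) = 1/(-48 - 5263/168) = 1/(-13327/168) = -168/13327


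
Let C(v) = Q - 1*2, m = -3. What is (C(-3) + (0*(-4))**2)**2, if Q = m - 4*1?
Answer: 81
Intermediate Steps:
Q = -7 (Q = -3 - 4*1 = -3 - 4 = -7)
C(v) = -9 (C(v) = -7 - 1*2 = -7 - 2 = -9)
(C(-3) + (0*(-4))**2)**2 = (-9 + (0*(-4))**2)**2 = (-9 + 0**2)**2 = (-9 + 0)**2 = (-9)**2 = 81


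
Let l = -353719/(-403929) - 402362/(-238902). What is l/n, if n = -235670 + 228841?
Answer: -41171642806/109832452741197 ≈ -0.00037486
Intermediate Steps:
l = 41171642806/16083240993 (l = -353719*(-1/403929) - 402362*(-1/238902) = 353719/403929 + 201181/119451 = 41171642806/16083240993 ≈ 2.5599)
n = -6829
l/n = (41171642806/16083240993)/(-6829) = (41171642806/16083240993)*(-1/6829) = -41171642806/109832452741197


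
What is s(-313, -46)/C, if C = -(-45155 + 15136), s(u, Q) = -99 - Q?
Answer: -53/30019 ≈ -0.0017655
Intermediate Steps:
C = 30019 (C = -1*(-30019) = 30019)
s(-313, -46)/C = (-99 - 1*(-46))/30019 = (-99 + 46)*(1/30019) = -53*1/30019 = -53/30019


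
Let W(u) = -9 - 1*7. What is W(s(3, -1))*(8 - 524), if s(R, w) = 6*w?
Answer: 8256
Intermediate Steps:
W(u) = -16 (W(u) = -9 - 7 = -16)
W(s(3, -1))*(8 - 524) = -16*(8 - 524) = -16*(-516) = 8256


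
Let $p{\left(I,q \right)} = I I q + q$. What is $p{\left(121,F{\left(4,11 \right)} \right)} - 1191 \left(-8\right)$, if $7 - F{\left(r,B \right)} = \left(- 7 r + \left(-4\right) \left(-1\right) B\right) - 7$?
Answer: $-19756$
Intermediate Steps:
$F{\left(r,B \right)} = 14 - 4 B + 7 r$ ($F{\left(r,B \right)} = 7 - \left(\left(- 7 r + \left(-4\right) \left(-1\right) B\right) - 7\right) = 7 - \left(\left(- 7 r + 4 B\right) - 7\right) = 7 - \left(-7 - 7 r + 4 B\right) = 7 + \left(7 - 4 B + 7 r\right) = 14 - 4 B + 7 r$)
$p{\left(I,q \right)} = q + q I^{2}$ ($p{\left(I,q \right)} = I^{2} q + q = q I^{2} + q = q + q I^{2}$)
$p{\left(121,F{\left(4,11 \right)} \right)} - 1191 \left(-8\right) = \left(14 - 44 + 7 \cdot 4\right) \left(1 + 121^{2}\right) - 1191 \left(-8\right) = \left(14 - 44 + 28\right) \left(1 + 14641\right) - -9528 = \left(-2\right) 14642 + 9528 = -29284 + 9528 = -19756$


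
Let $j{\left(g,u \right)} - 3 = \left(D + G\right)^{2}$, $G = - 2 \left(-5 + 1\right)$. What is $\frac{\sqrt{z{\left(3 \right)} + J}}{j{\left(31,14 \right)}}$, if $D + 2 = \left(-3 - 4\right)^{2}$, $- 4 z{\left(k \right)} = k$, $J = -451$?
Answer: $\frac{i \sqrt{1807}}{6056} \approx 0.0070193 i$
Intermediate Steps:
$z{\left(k \right)} = - \frac{k}{4}$
$D = 47$ ($D = -2 + \left(-3 - 4\right)^{2} = -2 + \left(-7\right)^{2} = -2 + 49 = 47$)
$G = 8$ ($G = \left(-2\right) \left(-4\right) = 8$)
$j{\left(g,u \right)} = 3028$ ($j{\left(g,u \right)} = 3 + \left(47 + 8\right)^{2} = 3 + 55^{2} = 3 + 3025 = 3028$)
$\frac{\sqrt{z{\left(3 \right)} + J}}{j{\left(31,14 \right)}} = \frac{\sqrt{\left(- \frac{1}{4}\right) 3 - 451}}{3028} = \sqrt{- \frac{3}{4} - 451} \cdot \frac{1}{3028} = \sqrt{- \frac{1807}{4}} \cdot \frac{1}{3028} = \frac{i \sqrt{1807}}{2} \cdot \frac{1}{3028} = \frac{i \sqrt{1807}}{6056}$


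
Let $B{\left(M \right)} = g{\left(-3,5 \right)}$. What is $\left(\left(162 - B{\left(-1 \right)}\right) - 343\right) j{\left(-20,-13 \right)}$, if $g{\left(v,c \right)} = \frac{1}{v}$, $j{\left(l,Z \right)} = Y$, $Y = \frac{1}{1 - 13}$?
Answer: $\frac{271}{18} \approx 15.056$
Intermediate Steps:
$Y = - \frac{1}{12}$ ($Y = \frac{1}{-12} = - \frac{1}{12} \approx -0.083333$)
$j{\left(l,Z \right)} = - \frac{1}{12}$
$B{\left(M \right)} = - \frac{1}{3}$ ($B{\left(M \right)} = \frac{1}{-3} = - \frac{1}{3}$)
$\left(\left(162 - B{\left(-1 \right)}\right) - 343\right) j{\left(-20,-13 \right)} = \left(\left(162 - - \frac{1}{3}\right) - 343\right) \left(- \frac{1}{12}\right) = \left(\left(162 + \frac{1}{3}\right) - 343\right) \left(- \frac{1}{12}\right) = \left(\frac{487}{3} - 343\right) \left(- \frac{1}{12}\right) = \left(- \frac{542}{3}\right) \left(- \frac{1}{12}\right) = \frac{271}{18}$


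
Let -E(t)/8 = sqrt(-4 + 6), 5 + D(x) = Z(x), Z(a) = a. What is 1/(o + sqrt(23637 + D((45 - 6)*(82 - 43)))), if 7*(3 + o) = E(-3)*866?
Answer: 7/(-21 - 6928*sqrt(2) + 7*sqrt(25153)) ≈ -0.00080381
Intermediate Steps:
D(x) = -5 + x
E(t) = -8*sqrt(2) (E(t) = -8*sqrt(-4 + 6) = -8*sqrt(2))
o = -3 - 6928*sqrt(2)/7 (o = -3 + (-8*sqrt(2)*866)/7 = -3 + (-6928*sqrt(2))/7 = -3 - 6928*sqrt(2)/7 ≈ -1402.7)
1/(o + sqrt(23637 + D((45 - 6)*(82 - 43)))) = 1/((-3 - 6928*sqrt(2)/7) + sqrt(23637 + (-5 + (45 - 6)*(82 - 43)))) = 1/((-3 - 6928*sqrt(2)/7) + sqrt(23637 + (-5 + 39*39))) = 1/((-3 - 6928*sqrt(2)/7) + sqrt(23637 + (-5 + 1521))) = 1/((-3 - 6928*sqrt(2)/7) + sqrt(23637 + 1516)) = 1/((-3 - 6928*sqrt(2)/7) + sqrt(25153)) = 1/(-3 + sqrt(25153) - 6928*sqrt(2)/7)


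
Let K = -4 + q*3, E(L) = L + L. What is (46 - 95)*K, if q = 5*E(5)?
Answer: -7154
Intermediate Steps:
E(L) = 2*L
q = 50 (q = 5*(2*5) = 5*10 = 50)
K = 146 (K = -4 + 50*3 = -4 + 150 = 146)
(46 - 95)*K = (46 - 95)*146 = -49*146 = -7154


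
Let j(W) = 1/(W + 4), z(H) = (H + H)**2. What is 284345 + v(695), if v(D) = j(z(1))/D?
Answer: 1580958201/5560 ≈ 2.8435e+5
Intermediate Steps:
z(H) = 4*H**2 (z(H) = (2*H)**2 = 4*H**2)
j(W) = 1/(4 + W)
v(D) = 1/(8*D) (v(D) = 1/((4 + 4*1**2)*D) = 1/((4 + 4*1)*D) = 1/((4 + 4)*D) = 1/(8*D))
284345 + v(695) = 284345 + (1/8)/695 = 284345 + (1/8)*(1/695) = 284345 + 1/5560 = 1580958201/5560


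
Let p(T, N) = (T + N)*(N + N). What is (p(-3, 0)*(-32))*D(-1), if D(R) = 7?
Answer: 0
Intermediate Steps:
p(T, N) = 2*N*(N + T) (p(T, N) = (N + T)*(2*N) = 2*N*(N + T))
(p(-3, 0)*(-32))*D(-1) = ((2*0*(0 - 3))*(-32))*7 = ((2*0*(-3))*(-32))*7 = (0*(-32))*7 = 0*7 = 0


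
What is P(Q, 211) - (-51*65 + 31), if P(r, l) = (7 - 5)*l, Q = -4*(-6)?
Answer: 3706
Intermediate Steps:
Q = 24
P(r, l) = 2*l
P(Q, 211) - (-51*65 + 31) = 2*211 - (-51*65 + 31) = 422 - (-3315 + 31) = 422 - 1*(-3284) = 422 + 3284 = 3706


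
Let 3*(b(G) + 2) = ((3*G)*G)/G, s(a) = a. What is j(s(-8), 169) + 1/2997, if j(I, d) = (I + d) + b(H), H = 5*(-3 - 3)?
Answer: 386614/2997 ≈ 129.00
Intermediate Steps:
H = -30 (H = 5*(-6) = -30)
b(G) = -2 + G (b(G) = -2 + (((3*G)*G)/G)/3 = -2 + ((3*G²)/G)/3 = -2 + (3*G)/3 = -2 + G)
j(I, d) = -32 + I + d (j(I, d) = (I + d) + (-2 - 30) = (I + d) - 32 = -32 + I + d)
j(s(-8), 169) + 1/2997 = (-32 - 8 + 169) + 1/2997 = 129 + 1/2997 = 386614/2997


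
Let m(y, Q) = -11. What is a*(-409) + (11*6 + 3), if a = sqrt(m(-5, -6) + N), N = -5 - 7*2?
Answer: 69 - 409*I*sqrt(30) ≈ 69.0 - 2240.2*I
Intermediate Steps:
N = -19 (N = -5 - 14 = -19)
a = I*sqrt(30) (a = sqrt(-11 - 19) = sqrt(-30) = I*sqrt(30) ≈ 5.4772*I)
a*(-409) + (11*6 + 3) = (I*sqrt(30))*(-409) + (11*6 + 3) = -409*I*sqrt(30) + (66 + 3) = -409*I*sqrt(30) + 69 = 69 - 409*I*sqrt(30)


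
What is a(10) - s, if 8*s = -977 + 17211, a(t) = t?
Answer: -8077/4 ≈ -2019.3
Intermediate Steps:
s = 8117/4 (s = (-977 + 17211)/8 = (⅛)*16234 = 8117/4 ≈ 2029.3)
a(10) - s = 10 - 1*8117/4 = 10 - 8117/4 = -8077/4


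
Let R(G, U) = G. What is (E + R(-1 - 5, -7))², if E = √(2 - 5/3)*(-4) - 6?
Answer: 448/3 + 32*√3 ≈ 204.76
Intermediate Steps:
E = -6 - 4*√3/3 (E = √(2 - 5*⅓)*(-4) - 6 = √(2 - 5/3)*(-4) - 6 = √(⅓)*(-4) - 6 = (√3/3)*(-4) - 6 = -4*√3/3 - 6 = -6 - 4*√3/3 ≈ -8.3094)
(E + R(-1 - 5, -7))² = ((-6 - 4*√3/3) + (-1 - 5))² = ((-6 - 4*√3/3) - 6)² = (-12 - 4*√3/3)²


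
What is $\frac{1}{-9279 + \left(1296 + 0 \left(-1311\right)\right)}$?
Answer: $- \frac{1}{7983} \approx -0.00012527$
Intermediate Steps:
$\frac{1}{-9279 + \left(1296 + 0 \left(-1311\right)\right)} = \frac{1}{-9279 + \left(1296 + 0\right)} = \frac{1}{-9279 + 1296} = \frac{1}{-7983} = - \frac{1}{7983}$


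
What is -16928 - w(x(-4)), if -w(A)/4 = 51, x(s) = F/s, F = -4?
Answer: -16724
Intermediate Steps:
x(s) = -4/s
w(A) = -204 (w(A) = -4*51 = -204)
-16928 - w(x(-4)) = -16928 - 1*(-204) = -16928 + 204 = -16724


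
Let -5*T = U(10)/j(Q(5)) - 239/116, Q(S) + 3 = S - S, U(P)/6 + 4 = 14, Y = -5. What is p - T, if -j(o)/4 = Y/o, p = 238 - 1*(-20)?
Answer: 148357/580 ≈ 255.79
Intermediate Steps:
p = 258 (p = 238 + 20 = 258)
U(P) = 60 (U(P) = -24 + 6*14 = -24 + 84 = 60)
Q(S) = -3 (Q(S) = -3 + (S - S) = -3 + 0 = -3)
j(o) = 20/o (j(o) = -(-20)/o = 20/o)
T = 1283/580 (T = -(60/((20/(-3))) - 239/116)/5 = -(60/((20*(-1/3))) - 239*1/116)/5 = -(60/(-20/3) - 239/116)/5 = -(60*(-3/20) - 239/116)/5 = -(-9 - 239/116)/5 = -1/5*(-1283/116) = 1283/580 ≈ 2.2121)
p - T = 258 - 1*1283/580 = 258 - 1283/580 = 148357/580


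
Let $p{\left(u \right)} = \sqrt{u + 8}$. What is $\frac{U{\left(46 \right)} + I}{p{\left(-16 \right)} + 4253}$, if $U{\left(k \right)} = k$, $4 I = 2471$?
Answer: $\frac{3763905}{24117356} - \frac{885 i \sqrt{2}}{12058678} \approx 0.15607 - 0.00010379 i$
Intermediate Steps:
$I = \frac{2471}{4}$ ($I = \frac{1}{4} \cdot 2471 = \frac{2471}{4} \approx 617.75$)
$p{\left(u \right)} = \sqrt{8 + u}$
$\frac{U{\left(46 \right)} + I}{p{\left(-16 \right)} + 4253} = \frac{46 + \frac{2471}{4}}{\sqrt{8 - 16} + 4253} = \frac{2655}{4 \left(\sqrt{-8} + 4253\right)} = \frac{2655}{4 \left(2 i \sqrt{2} + 4253\right)} = \frac{2655}{4 \left(4253 + 2 i \sqrt{2}\right)}$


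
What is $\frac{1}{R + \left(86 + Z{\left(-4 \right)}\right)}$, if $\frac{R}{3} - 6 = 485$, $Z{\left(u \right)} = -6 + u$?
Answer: $\frac{1}{1549} \approx 0.00064558$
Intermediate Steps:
$R = 1473$ ($R = 18 + 3 \cdot 485 = 18 + 1455 = 1473$)
$\frac{1}{R + \left(86 + Z{\left(-4 \right)}\right)} = \frac{1}{1473 + \left(86 - 10\right)} = \frac{1}{1473 + 76} = \frac{1}{1549}$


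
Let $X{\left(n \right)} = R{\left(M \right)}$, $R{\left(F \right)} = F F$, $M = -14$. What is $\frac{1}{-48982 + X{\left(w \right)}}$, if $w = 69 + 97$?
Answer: $- \frac{1}{48786} \approx -2.0498 \cdot 10^{-5}$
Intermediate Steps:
$R{\left(F \right)} = F^{2}$
$w = 166$
$X{\left(n \right)} = 196$ ($X{\left(n \right)} = \left(-14\right)^{2} = 196$)
$\frac{1}{-48982 + X{\left(w \right)}} = \frac{1}{-48982 + 196} = \frac{1}{-48786} = - \frac{1}{48786}$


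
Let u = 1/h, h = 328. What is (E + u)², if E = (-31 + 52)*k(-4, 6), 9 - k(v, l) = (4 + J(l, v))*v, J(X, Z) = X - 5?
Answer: 39901261009/107584 ≈ 3.7088e+5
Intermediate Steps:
J(X, Z) = -5 + X
k(v, l) = 9 - v*(-1 + l) (k(v, l) = 9 - (4 + (-5 + l))*v = 9 - (-1 + l)*v = 9 - v*(-1 + l))
E = 609 (E = (-31 + 52)*(9 - 4 - 1*6*(-4)) = 21*(9 - 4 + 24) = 21*29 = 609)
u = 1/328 ≈ 0.0030488
(E + u)² = (609 + 1/328)² = (199753/328)² = 39901261009/107584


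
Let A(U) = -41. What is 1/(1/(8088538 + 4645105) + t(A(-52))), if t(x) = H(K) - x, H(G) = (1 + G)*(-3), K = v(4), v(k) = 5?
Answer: 12733643/292873790 ≈ 0.043478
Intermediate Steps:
K = 5
H(G) = -3 - 3*G
t(x) = -18 - x (t(x) = (-3 - 3*5) - x = (-3 - 15) - x = -18 - x)
1/(1/(8088538 + 4645105) + t(A(-52))) = 1/(1/(8088538 + 4645105) + (-18 - 1*(-41))) = 1/(1/12733643 + (-18 + 41)) = 1/(1/12733643 + 23) = 1/(292873790/12733643) = 12733643/292873790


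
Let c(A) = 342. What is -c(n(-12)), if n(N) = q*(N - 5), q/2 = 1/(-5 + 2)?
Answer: -342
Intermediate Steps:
q = -2/3 (q = 2/(-5 + 2) = 2/(-3) = 2*(-1/3) = -2/3 ≈ -0.66667)
n(N) = 10/3 - 2*N/3 (n(N) = -2*(N - 5)/3 = -2*(-5 + N)/3 = 10/3 - 2*N/3)
-c(n(-12)) = -1*342 = -342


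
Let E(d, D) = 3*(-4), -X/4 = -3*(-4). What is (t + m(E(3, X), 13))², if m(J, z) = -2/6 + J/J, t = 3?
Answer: 121/9 ≈ 13.444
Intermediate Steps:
X = -48 (X = -(-12)*(-4) = -4*12 = -48)
E(d, D) = -12
m(J, z) = ⅔ (m(J, z) = -2*⅙ + 1 = -⅓ + 1 = ⅔)
(t + m(E(3, X), 13))² = (3 + ⅔)² = (11/3)² = 121/9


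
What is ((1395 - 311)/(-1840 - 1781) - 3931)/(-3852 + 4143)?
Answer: -146755/10863 ≈ -13.510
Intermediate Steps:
((1395 - 311)/(-1840 - 1781) - 3931)/(-3852 + 4143) = (1084/(-3621) - 3931)/291 = (1084*(-1/3621) - 3931)*(1/291) = (-1084/3621 - 3931)*(1/291) = -14235235/3621*1/291 = -146755/10863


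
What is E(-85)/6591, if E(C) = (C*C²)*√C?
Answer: -614125*I*√85/6591 ≈ -859.04*I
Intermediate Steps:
E(C) = C^(7/2) (E(C) = C³*√C = C^(7/2))
E(-85)/6591 = (-85)^(7/2)/6591 = -614125*I*√85*(1/6591) = -614125*I*√85/6591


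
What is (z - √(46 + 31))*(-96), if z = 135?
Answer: -12960 + 96*√77 ≈ -12118.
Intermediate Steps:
(z - √(46 + 31))*(-96) = (135 - √(46 + 31))*(-96) = (135 - √77)*(-96) = -12960 + 96*√77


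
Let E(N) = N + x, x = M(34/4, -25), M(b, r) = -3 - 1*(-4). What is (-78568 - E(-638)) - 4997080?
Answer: -5075011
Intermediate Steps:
M(b, r) = 1 (M(b, r) = -3 + 4 = 1)
x = 1
E(N) = 1 + N (E(N) = N + 1 = 1 + N)
(-78568 - E(-638)) - 4997080 = (-78568 - (1 - 638)) - 4997080 = (-78568 - 1*(-637)) - 4997080 = (-78568 + 637) - 4997080 = -77931 - 4997080 = -5075011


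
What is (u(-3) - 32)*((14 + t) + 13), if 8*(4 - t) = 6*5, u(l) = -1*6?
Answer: -2071/2 ≈ -1035.5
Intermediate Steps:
u(l) = -6
t = ¼ (t = 4 - 3*5/4 = 4 - ⅛*30 = 4 - 15/4 = ¼ ≈ 0.25000)
(u(-3) - 32)*((14 + t) + 13) = (-6 - 32)*((14 + ¼) + 13) = -38*(57/4 + 13) = -38*109/4 = -2071/2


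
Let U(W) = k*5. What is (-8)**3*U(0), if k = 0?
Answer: 0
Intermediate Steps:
U(W) = 0 (U(W) = 0*5 = 0)
(-8)**3*U(0) = (-8)**3*0 = -512*0 = 0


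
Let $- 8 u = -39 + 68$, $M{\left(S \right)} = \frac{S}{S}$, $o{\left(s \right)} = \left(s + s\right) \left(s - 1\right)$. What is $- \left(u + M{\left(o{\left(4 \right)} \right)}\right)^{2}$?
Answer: $- \frac{441}{64} \approx -6.8906$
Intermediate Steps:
$o{\left(s \right)} = 2 s \left(-1 + s\right)$
$M{\left(S \right)} = 1$
$u = - \frac{29}{8}$ ($u = - \frac{-39 + 68}{8} = \left(- \frac{1}{8}\right) 29 = - \frac{29}{8} \approx -3.625$)
$- \left(u + M{\left(o{\left(4 \right)} \right)}\right)^{2} = - \left(- \frac{29}{8} + 1\right)^{2} = - \left(- \frac{21}{8}\right)^{2} = \left(-1\right) \frac{441}{64} = - \frac{441}{64}$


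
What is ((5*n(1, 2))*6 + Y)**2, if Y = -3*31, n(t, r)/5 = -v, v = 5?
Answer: 710649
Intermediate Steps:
n(t, r) = -25 (n(t, r) = 5*(-1*5) = 5*(-5) = -25)
Y = -93
((5*n(1, 2))*6 + Y)**2 = ((5*(-25))*6 - 93)**2 = (-125*6 - 93)**2 = (-750 - 93)**2 = (-843)**2 = 710649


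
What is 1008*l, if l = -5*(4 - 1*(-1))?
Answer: -25200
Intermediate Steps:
l = -25 (l = -5*(4 + 1) = -5*5 = -25)
1008*l = 1008*(-25) = -25200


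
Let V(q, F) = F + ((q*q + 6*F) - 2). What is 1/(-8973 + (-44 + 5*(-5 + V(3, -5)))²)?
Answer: 1/34708 ≈ 2.8812e-5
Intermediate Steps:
V(q, F) = -2 + q² + 7*F (V(q, F) = F + ((q² + 6*F) - 2) = F + (-2 + q² + 6*F) = -2 + q² + 7*F)
1/(-8973 + (-44 + 5*(-5 + V(3, -5)))²) = 1/(-8973 + (-44 + 5*(-5 + (-2 + 3² + 7*(-5))))²) = 1/(-8973 + (-44 + 5*(-5 + (-2 + 9 - 35)))²) = 1/(-8973 + (-44 + 5*(-5 - 28))²) = 1/(-8973 + (-44 + 5*(-33))²) = 1/(-8973 + (-44 - 165)²) = 1/(-8973 + (-209)²) = 1/(-8973 + 43681) = 1/34708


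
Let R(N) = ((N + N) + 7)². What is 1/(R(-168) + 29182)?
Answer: 1/137423 ≈ 7.2768e-6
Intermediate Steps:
R(N) = (7 + 2*N)² (R(N) = (2*N + 7)² = (7 + 2*N)²)
1/(R(-168) + 29182) = 1/((7 + 2*(-168))² + 29182) = 1/((7 - 336)² + 29182) = 1/((-329)² + 29182) = 1/(108241 + 29182) = 1/137423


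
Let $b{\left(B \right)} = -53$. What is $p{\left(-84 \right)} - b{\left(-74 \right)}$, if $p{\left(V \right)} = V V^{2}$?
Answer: $-592651$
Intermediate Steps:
$p{\left(V \right)} = V^{3}$
$p{\left(-84 \right)} - b{\left(-74 \right)} = \left(-84\right)^{3} - -53 = -592704 + 53 = -592651$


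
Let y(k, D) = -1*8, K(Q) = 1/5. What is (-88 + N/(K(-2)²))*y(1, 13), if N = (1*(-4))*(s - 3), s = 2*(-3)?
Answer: -6496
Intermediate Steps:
K(Q) = ⅕
y(k, D) = -8
s = -6
N = 36 (N = (1*(-4))*(-6 - 3) = -4*(-9) = 36)
(-88 + N/(K(-2)²))*y(1, 13) = (-88 + 36/((⅕)²))*(-8) = (-88 + 36/(1/25))*(-8) = (-88 + 36*25)*(-8) = (-88 + 900)*(-8) = 812*(-8) = -6496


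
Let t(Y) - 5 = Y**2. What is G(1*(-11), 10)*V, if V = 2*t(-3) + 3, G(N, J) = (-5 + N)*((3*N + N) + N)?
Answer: 27280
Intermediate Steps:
t(Y) = 5 + Y**2
G(N, J) = 5*N*(-5 + N) (G(N, J) = (-5 + N)*(4*N + N) = (-5 + N)*(5*N) = 5*N*(-5 + N))
V = 31 (V = 2*(5 + (-3)**2) + 3 = 2*(5 + 9) + 3 = 2*14 + 3 = 28 + 3 = 31)
G(1*(-11), 10)*V = (5*(1*(-11))*(-5 + 1*(-11)))*31 = (5*(-11)*(-5 - 11))*31 = (5*(-11)*(-16))*31 = 880*31 = 27280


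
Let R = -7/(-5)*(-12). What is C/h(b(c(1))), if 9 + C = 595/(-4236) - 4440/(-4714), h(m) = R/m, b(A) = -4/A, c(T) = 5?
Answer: -81856763/209669292 ≈ -0.39041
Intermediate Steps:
R = -84/5 (R = -7*(-⅕)*(-12) = (7/5)*(-12) = -84/5 ≈ -16.800)
h(m) = -84/(5*m)
C = -81856763/9984252 (C = -9 + (595/(-4236) - 4440/(-4714)) = -9 + (595*(-1/4236) - 4440*(-1/4714)) = -9 + (-595/4236 + 2220/2357) = -9 + 8001505/9984252 = -81856763/9984252 ≈ -8.1986)
C/h(b(c(1))) = -81856763/(9984252*((-84/(5*((-4/5)))))) = -81856763/(9984252*((-84/(5*((-4*⅕)))))) = -81856763/(9984252*((-84/(5*(-⅘))))) = -81856763/(9984252*((-84/5*(-5/4)))) = -81856763/9984252/21 = -81856763/9984252*1/21 = -81856763/209669292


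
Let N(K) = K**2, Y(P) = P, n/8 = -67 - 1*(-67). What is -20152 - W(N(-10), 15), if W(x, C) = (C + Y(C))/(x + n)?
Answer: -201523/10 ≈ -20152.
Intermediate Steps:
n = 0 (n = 8*(-67 - 1*(-67)) = 8*(-67 + 67) = 8*0 = 0)
W(x, C) = 2*C/x (W(x, C) = (C + C)/(x + 0) = (2*C)/x = 2*C/x)
-20152 - W(N(-10), 15) = -20152 - 2*15/((-10)**2) = -20152 - 2*15/100 = -20152 - 1*3/10 = -20152 - 3/10 = -201523/10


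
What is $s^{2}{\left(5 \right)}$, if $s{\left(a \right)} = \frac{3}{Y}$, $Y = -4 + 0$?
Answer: $\frac{9}{16} \approx 0.5625$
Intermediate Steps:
$Y = -4$
$s{\left(a \right)} = - \frac{3}{4}$ ($s{\left(a \right)} = \frac{3}{-4} = 3 \left(- \frac{1}{4}\right) = - \frac{3}{4}$)
$s^{2}{\left(5 \right)} = \left(- \frac{3}{4}\right)^{2} = \frac{9}{16}$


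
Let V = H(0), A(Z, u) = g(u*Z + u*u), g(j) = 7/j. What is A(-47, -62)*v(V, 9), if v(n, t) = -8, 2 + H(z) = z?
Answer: -28/3379 ≈ -0.0082865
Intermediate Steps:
A(Z, u) = 7/(u² + Z*u) (A(Z, u) = 7/(u*Z + u*u) = 7/(Z*u + u²) = 7/(u² + Z*u))
H(z) = -2 + z
V = -2 (V = -2 + 0 = -2)
A(-47, -62)*v(V, 9) = (7/(-62*(-47 - 62)))*(-8) = (7*(-1/62)/(-109))*(-8) = (7*(-1/62)*(-1/109))*(-8) = (7/6758)*(-8) = -28/3379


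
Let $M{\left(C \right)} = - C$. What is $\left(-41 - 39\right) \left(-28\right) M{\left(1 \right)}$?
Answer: $-2240$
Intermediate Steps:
$\left(-41 - 39\right) \left(-28\right) M{\left(1 \right)} = \left(-41 - 39\right) \left(-28\right) \left(\left(-1\right) 1\right) = \left(-41 - 39\right) \left(-28\right) \left(-1\right) = \left(-80\right) \left(-28\right) \left(-1\right) = 2240 \left(-1\right) = -2240$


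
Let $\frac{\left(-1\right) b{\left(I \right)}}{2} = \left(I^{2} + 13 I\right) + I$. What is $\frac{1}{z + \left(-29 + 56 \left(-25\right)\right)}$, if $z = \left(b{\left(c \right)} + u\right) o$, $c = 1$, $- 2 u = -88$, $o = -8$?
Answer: $- \frac{1}{1541} \approx -0.00064893$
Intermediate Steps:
$u = 44$ ($u = \left(- \frac{1}{2}\right) \left(-88\right) = 44$)
$b{\left(I \right)} = - 28 I - 2 I^{2}$ ($b{\left(I \right)} = - 2 \left(\left(I^{2} + 13 I\right) + I\right) = - 2 \left(I^{2} + 14 I\right) = - 28 I - 2 I^{2}$)
$z = -112$ ($z = \left(\left(-2\right) 1 \left(14 + 1\right) + 44\right) \left(-8\right) = \left(\left(-2\right) 1 \cdot 15 + 44\right) \left(-8\right) = \left(-30 + 44\right) \left(-8\right) = 14 \left(-8\right) = -112$)
$\frac{1}{z + \left(-29 + 56 \left(-25\right)\right)} = \frac{1}{-112 + \left(-29 + 56 \left(-25\right)\right)} = \frac{1}{-112 - 1429} = \frac{1}{-1541} = - \frac{1}{1541}$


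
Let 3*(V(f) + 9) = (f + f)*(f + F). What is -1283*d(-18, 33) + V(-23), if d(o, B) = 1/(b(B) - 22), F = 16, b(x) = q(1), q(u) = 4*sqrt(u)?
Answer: 3053/18 ≈ 169.61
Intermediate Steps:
b(x) = 4 (b(x) = 4*sqrt(1) = 4*1 = 4)
d(o, B) = -1/18 (d(o, B) = 1/(4 - 22) = 1/(-18) = -1/18)
V(f) = -9 + 2*f*(16 + f)/3 (V(f) = -9 + ((f + f)*(f + 16))/3 = -9 + ((2*f)*(16 + f))/3 = -9 + (2*f*(16 + f))/3 = -9 + 2*f*(16 + f)/3)
-1283*d(-18, 33) + V(-23) = -1283*(-1/18) + (-9 + (2/3)*(-23)**2 + (32/3)*(-23)) = 1283/18 + (-9 + (2/3)*529 - 736/3) = 1283/18 + (-9 + 1058/3 - 736/3) = 1283/18 + 295/3 = 3053/18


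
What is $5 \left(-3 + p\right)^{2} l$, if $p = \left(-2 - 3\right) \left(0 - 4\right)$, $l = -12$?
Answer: $-17340$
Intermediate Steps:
$p = 20$ ($p = \left(-5\right) \left(-4\right) = 20$)
$5 \left(-3 + p\right)^{2} l = 5 \left(-3 + 20\right)^{2} \left(-12\right) = 5 \cdot 17^{2} \left(-12\right) = 5 \cdot 289 \left(-12\right) = 1445 \left(-12\right) = -17340$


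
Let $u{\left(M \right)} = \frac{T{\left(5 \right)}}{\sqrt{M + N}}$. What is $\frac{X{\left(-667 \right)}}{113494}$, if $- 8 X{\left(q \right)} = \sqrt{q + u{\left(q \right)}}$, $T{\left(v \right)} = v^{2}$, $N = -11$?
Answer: $- \frac{\sqrt{-306609228 - 16950 i \sqrt{678}}}{615591456} \approx -2.0472 \cdot 10^{-8} + 2.8445 \cdot 10^{-5} i$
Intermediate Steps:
$u{\left(M \right)} = \frac{25}{\sqrt{-11 + M}}$ ($u{\left(M \right)} = \frac{5^{2}}{\sqrt{M - 11}} = \frac{25}{\sqrt{-11 + M}}$)
$X{\left(q \right)} = - \frac{\sqrt{q + \frac{25}{\sqrt{-11 + q}}}}{8}$
$\frac{X{\left(-667 \right)}}{113494} = \frac{\left(- \frac{1}{8}\right) \sqrt{-667 + \frac{25}{\sqrt{-11 - 667}}}}{113494} = - \frac{\sqrt{-667 + \frac{25}{i \sqrt{678}}}}{8} \cdot \frac{1}{113494} = - \frac{\sqrt{-667 + 25 \left(- \frac{i \sqrt{678}}{678}\right)}}{8} \cdot \frac{1}{113494} = - \frac{\sqrt{-667 - \frac{25 i \sqrt{678}}{678}}}{8} \cdot \frac{1}{113494} = - \frac{\sqrt{-667 - \frac{25 i \sqrt{678}}{678}}}{907952}$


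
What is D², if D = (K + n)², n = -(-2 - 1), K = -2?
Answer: 1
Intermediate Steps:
n = 3 (n = -1*(-3) = 3)
D = 1 (D = (-2 + 3)² = 1² = 1)
D² = 1² = 1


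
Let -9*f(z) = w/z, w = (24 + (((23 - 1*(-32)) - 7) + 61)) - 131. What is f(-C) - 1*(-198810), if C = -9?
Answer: 16103608/81 ≈ 1.9881e+5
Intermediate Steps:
w = 2 (w = (24 + (((23 + 32) - 7) + 61)) - 131 = (24 + ((55 - 7) + 61)) - 131 = (24 + (48 + 61)) - 131 = (24 + 109) - 131 = 133 - 131 = 2)
f(z) = -2/(9*z)
f(-C) - 1*(-198810) = -2/(9*((-1*(-9)))) - 1*(-198810) = -2/9/9 + 198810 = -2/9*1/9 + 198810 = -2/81 + 198810 = 16103608/81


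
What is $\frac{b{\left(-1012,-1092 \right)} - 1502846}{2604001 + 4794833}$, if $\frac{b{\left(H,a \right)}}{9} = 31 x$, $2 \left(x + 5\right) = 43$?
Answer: $- \frac{63755}{314844} \approx -0.2025$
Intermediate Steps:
$x = \frac{33}{2}$ ($x = -5 + \frac{1}{2} \cdot 43 = -5 + \frac{43}{2} = \frac{33}{2} \approx 16.5$)
$b{\left(H,a \right)} = \frac{9207}{2}$ ($b{\left(H,a \right)} = 9 \cdot 31 \cdot \frac{33}{2} = 9 \cdot \frac{1023}{2} = \frac{9207}{2}$)
$\frac{b{\left(-1012,-1092 \right)} - 1502846}{2604001 + 4794833} = \frac{\frac{9207}{2} - 1502846}{2604001 + 4794833} = - \frac{2996485}{2 \cdot 7398834} = \left(- \frac{2996485}{2}\right) \frac{1}{7398834} = - \frac{63755}{314844}$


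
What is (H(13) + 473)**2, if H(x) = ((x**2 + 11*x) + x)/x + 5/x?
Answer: 41977441/169 ≈ 2.4839e+5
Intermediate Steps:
H(x) = 5/x + (x**2 + 12*x)/x (H(x) = (x**2 + 12*x)/x + 5/x = 5/x + (x**2 + 12*x)/x)
(H(13) + 473)**2 = ((12 + 13 + 5/13) + 473)**2 = (330/13 + 473)**2 = (6479/13)**2 = 41977441/169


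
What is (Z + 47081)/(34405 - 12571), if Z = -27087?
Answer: 9997/10917 ≈ 0.91573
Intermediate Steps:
(Z + 47081)/(34405 - 12571) = (-27087 + 47081)/(34405 - 12571) = 19994/21834 = 19994*(1/21834) = 9997/10917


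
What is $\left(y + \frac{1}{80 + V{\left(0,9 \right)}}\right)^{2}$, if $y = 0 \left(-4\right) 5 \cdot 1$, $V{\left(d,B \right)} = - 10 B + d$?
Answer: $\frac{1}{100} \approx 0.01$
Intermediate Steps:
$V{\left(d,B \right)} = d - 10 B$
$y = 0$ ($y = 0 \cdot 5 \cdot 1 = 0 \cdot 1 = 0$)
$\left(y + \frac{1}{80 + V{\left(0,9 \right)}}\right)^{2} = \left(0 + \frac{1}{80 + \left(0 - 90\right)}\right)^{2} = \left(0 + \frac{1}{80 - 90}\right)^{2} = \left(0 + \frac{1}{-10}\right)^{2} = \left(0 - \frac{1}{10}\right)^{2} = \left(- \frac{1}{10}\right)^{2} = \frac{1}{100}$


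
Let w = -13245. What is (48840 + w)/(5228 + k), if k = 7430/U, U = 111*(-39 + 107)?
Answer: 134335530/19734187 ≈ 6.8073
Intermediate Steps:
U = 7548 (U = 111*68 = 7548)
k = 3715/3774 (k = 7430/7548 = 7430*(1/7548) = 3715/3774 ≈ 0.98437)
(48840 + w)/(5228 + k) = (48840 - 13245)/(5228 + 3715/3774) = 35595/(19734187/3774) = 35595*(3774/19734187) = 134335530/19734187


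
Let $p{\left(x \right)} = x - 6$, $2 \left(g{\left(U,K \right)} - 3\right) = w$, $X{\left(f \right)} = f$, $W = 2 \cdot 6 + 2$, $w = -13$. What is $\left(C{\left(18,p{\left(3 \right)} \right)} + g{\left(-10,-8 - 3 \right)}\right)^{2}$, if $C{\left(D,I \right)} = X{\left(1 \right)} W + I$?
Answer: $\frac{225}{4} \approx 56.25$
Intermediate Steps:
$W = 14$ ($W = 12 + 2 = 14$)
$g{\left(U,K \right)} = - \frac{7}{2}$ ($g{\left(U,K \right)} = 3 + \frac{1}{2} \left(-13\right) = 3 - \frac{13}{2} = - \frac{7}{2}$)
$p{\left(x \right)} = -6 + x$ ($p{\left(x \right)} = x - 6 = -6 + x$)
$C{\left(D,I \right)} = 14 + I$ ($C{\left(D,I \right)} = 1 \cdot 14 + I = 14 + I$)
$\left(C{\left(18,p{\left(3 \right)} \right)} + g{\left(-10,-8 - 3 \right)}\right)^{2} = \left(\left(14 + \left(-6 + 3\right)\right) - \frac{7}{2}\right)^{2} = \left(\left(14 - 3\right) - \frac{7}{2}\right)^{2} = \left(11 - \frac{7}{2}\right)^{2} = \left(\frac{15}{2}\right)^{2} = \frac{225}{4}$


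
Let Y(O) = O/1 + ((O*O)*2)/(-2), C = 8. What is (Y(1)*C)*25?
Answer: 0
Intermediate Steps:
Y(O) = O - O² (Y(O) = O*1 + (O²*2)*(-½) = O + (2*O²)*(-½) = O - O²)
(Y(1)*C)*25 = ((1*(1 - 1*1))*8)*25 = ((1*(1 - 1))*8)*25 = ((1*0)*8)*25 = (0*8)*25 = 0*25 = 0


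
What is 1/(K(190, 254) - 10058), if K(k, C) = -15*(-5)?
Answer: -1/9983 ≈ -0.00010017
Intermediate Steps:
K(k, C) = 75
1/(K(190, 254) - 10058) = 1/(75 - 10058) = 1/(-9983) = -1/9983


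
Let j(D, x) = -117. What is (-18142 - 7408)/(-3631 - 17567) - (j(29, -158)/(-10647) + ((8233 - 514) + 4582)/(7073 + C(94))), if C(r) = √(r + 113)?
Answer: -26289536966285/48251609413098 + 36903*√23/50027122 ≈ -0.54130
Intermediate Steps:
C(r) = √(113 + r)
(-18142 - 7408)/(-3631 - 17567) - (j(29, -158)/(-10647) + ((8233 - 514) + 4582)/(7073 + C(94))) = (-18142 - 7408)/(-3631 - 17567) - (-117/(-10647) + ((8233 - 514) + 4582)/(7073 + √(113 + 94))) = -25550/(-21198) - (-117*(-1/10647) + (7719 + 4582)/(7073 + √207)) = -25550*(-1/21198) - (1/91 + 12301/(7073 + 3*√23)) = 12775/10599 + (-1/91 - 12301/(7073 + 3*√23)) = 1151926/964509 - 12301/(7073 + 3*√23)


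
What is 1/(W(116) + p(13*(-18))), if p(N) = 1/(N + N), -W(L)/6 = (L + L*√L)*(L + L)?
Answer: 35366243796/656725674754626047 - 70732486656*√29/656725674754626047 ≈ -5.2616e-7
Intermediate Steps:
W(L) = -12*L*(L + L^(3/2)) (W(L) = -6*(L + L*√L)*(L + L) = -6*(L + L^(3/2))*2*L = -12*L*(L + L^(3/2)))
p(N) = 1/(2*N)
1/(W(116) + p(13*(-18))) = 1/((-12*116² - 322944*√29) + 1/(2*((13*(-18))))) = 1/((-12*13456 - 322944*√29) + (½)/(-234)) = 1/((-161472 - 322944*√29) + (½)*(-1/234)) = 1/((-161472 - 322944*√29) - 1/468) = 1/(-75568897/468 - 322944*√29)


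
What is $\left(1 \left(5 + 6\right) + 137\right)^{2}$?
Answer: $21904$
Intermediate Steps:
$\left(1 \left(5 + 6\right) + 137\right)^{2} = \left(1 \cdot 11 + 137\right)^{2} = \left(11 + 137\right)^{2} = 148^{2} = 21904$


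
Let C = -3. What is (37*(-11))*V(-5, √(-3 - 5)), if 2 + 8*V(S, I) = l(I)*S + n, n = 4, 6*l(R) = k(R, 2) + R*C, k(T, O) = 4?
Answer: 407/6 - 2035*I*√2/8 ≈ 67.833 - 359.74*I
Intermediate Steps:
l(R) = ⅔ - R/2 (l(R) = (4 + R*(-3))/6 = (4 - 3*R)/6 = ⅔ - R/2)
V(S, I) = ¼ + S*(⅔ - I/2)/8 (V(S, I) = -¼ + ((⅔ - I/2)*S + 4)/8 = -¼ + (S*(⅔ - I/2) + 4)/8 = -¼ + (4 + S*(⅔ - I/2))/8 = -¼ + (½ + S*(⅔ - I/2)/8) = ¼ + S*(⅔ - I/2)/8)
(37*(-11))*V(-5, √(-3 - 5)) = (37*(-11))*(¼ - 1/48*(-5)*(-4 + 3*√(-3 - 5))) = -407*(¼ - 1/48*(-5)*(-4 + 3*√(-8))) = -407*(¼ - 1/48*(-5)*(-4 + 3*(2*I*√2))) = -407*(¼ - 1/48*(-5)*(-4 + 6*I*√2)) = -407*(¼ + (-5/12 + 5*I*√2/8)) = -407*(-⅙ + 5*I*√2/8) = 407/6 - 2035*I*√2/8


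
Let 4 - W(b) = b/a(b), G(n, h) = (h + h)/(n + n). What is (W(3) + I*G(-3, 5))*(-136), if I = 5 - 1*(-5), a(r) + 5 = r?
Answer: 4556/3 ≈ 1518.7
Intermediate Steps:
G(n, h) = h/n (G(n, h) = (2*h)/((2*n)) = (2*h)*(1/(2*n)) = h/n)
a(r) = -5 + r
I = 10 (I = 5 + 5 = 10)
W(b) = 4 - b/(-5 + b)
(W(3) + I*G(-3, 5))*(-136) = ((-20 + 3*3)/(-5 + 3) + 10*(5/(-3)))*(-136) = ((-20 + 9)/(-2) + 10*(5*(-1/3)))*(-136) = (-1/2*(-11) + 10*(-5/3))*(-136) = (11/2 - 50/3)*(-136) = -67/6*(-136) = 4556/3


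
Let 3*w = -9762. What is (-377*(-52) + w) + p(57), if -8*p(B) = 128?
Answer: 16334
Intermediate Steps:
p(B) = -16 (p(B) = -⅛*128 = -16)
w = -3254 (w = (⅓)*(-9762) = -3254)
(-377*(-52) + w) + p(57) = (-377*(-52) - 3254) - 16 = (19604 - 3254) - 16 = 16350 - 16 = 16334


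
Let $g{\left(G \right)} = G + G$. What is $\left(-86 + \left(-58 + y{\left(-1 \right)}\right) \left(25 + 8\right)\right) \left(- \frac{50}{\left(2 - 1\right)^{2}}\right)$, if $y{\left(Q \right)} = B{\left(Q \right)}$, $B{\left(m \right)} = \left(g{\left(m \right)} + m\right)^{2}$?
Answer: $85150$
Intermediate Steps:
$g{\left(G \right)} = 2 G$
$B{\left(m \right)} = 9 m^{2}$ ($B{\left(m \right)} = \left(2 m + m\right)^{2} = \left(3 m\right)^{2} = 9 m^{2}$)
$y{\left(Q \right)} = 9 Q^{2}$
$\left(-86 + \left(-58 + y{\left(-1 \right)}\right) \left(25 + 8\right)\right) \left(- \frac{50}{\left(2 - 1\right)^{2}}\right) = \left(-86 + \left(-58 + 9 \left(-1\right)^{2}\right) \left(25 + 8\right)\right) \left(- \frac{50}{\left(2 - 1\right)^{2}}\right) = \left(-86 + \left(-58 + 9 \cdot 1\right) 33\right) \left(- \frac{50}{1^{2}}\right) = \left(-86 + \left(-58 + 9\right) 33\right) \left(- \frac{50}{1}\right) = \left(-86 - 1617\right) \left(\left(-50\right) 1\right) = \left(-86 - 1617\right) \left(-50\right) = \left(-1703\right) \left(-50\right) = 85150$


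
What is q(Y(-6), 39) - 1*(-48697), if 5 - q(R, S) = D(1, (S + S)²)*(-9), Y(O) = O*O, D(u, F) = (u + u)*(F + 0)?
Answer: 158214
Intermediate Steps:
D(u, F) = 2*F*u (D(u, F) = (2*u)*F = 2*F*u)
Y(O) = O²
q(R, S) = 5 + 72*S² (q(R, S) = 5 - 2*(S + S)²*1*(-9) = 5 - 2*(2*S)²*1*(-9) = 5 - 2*(4*S²)*1*(-9) = 5 - 8*S²*(-9) = 5 - (-72)*S² = 5 + 72*S²)
q(Y(-6), 39) - 1*(-48697) = (5 + 72*39²) - 1*(-48697) = (5 + 72*1521) + 48697 = (5 + 109512) + 48697 = 109517 + 48697 = 158214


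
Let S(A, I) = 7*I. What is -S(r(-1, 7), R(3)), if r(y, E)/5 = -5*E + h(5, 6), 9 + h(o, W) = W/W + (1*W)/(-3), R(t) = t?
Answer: -21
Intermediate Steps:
h(o, W) = -8 - W/3 (h(o, W) = -9 + (W/W + (1*W)/(-3)) = -9 + (1 + W*(-1/3)) = -9 + (1 - W/3) = -8 - W/3)
r(y, E) = -50 - 25*E (r(y, E) = 5*(-5*E + (-8 - 1/3*6)) = 5*(-5*E + (-8 - 2)) = 5*(-5*E - 10) = 5*(-10 - 5*E) = -50 - 25*E)
-S(r(-1, 7), R(3)) = -7*3 = -1*21 = -21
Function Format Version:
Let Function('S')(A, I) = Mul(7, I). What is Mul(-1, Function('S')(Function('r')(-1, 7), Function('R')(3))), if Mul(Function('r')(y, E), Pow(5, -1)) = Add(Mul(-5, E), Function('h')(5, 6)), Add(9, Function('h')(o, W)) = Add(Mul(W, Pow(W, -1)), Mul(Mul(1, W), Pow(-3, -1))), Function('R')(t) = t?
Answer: -21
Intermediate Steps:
Function('h')(o, W) = Add(-8, Mul(Rational(-1, 3), W)) (Function('h')(o, W) = Add(-9, Add(Mul(W, Pow(W, -1)), Mul(Mul(1, W), Pow(-3, -1)))) = Add(-9, Add(1, Mul(W, Rational(-1, 3)))) = Add(-9, Add(1, Mul(Rational(-1, 3), W))) = Add(-8, Mul(Rational(-1, 3), W)))
Function('r')(y, E) = Add(-50, Mul(-25, E)) (Function('r')(y, E) = Mul(5, Add(Mul(-5, E), Add(-8, Mul(Rational(-1, 3), 6)))) = Mul(5, Add(Mul(-5, E), Add(-8, -2))) = Mul(5, Add(Mul(-5, E), -10)) = Mul(5, Add(-10, Mul(-5, E))) = Add(-50, Mul(-25, E)))
Mul(-1, Function('S')(Function('r')(-1, 7), Function('R')(3))) = Mul(-1, Mul(7, 3)) = Mul(-1, 21) = -21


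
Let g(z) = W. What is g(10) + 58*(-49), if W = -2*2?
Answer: -2846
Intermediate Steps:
W = -4
g(z) = -4
g(10) + 58*(-49) = -4 + 58*(-49) = -4 - 2842 = -2846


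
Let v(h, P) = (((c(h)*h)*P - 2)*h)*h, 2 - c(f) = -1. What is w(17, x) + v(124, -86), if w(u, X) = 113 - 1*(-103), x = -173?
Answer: -491939528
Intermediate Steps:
c(f) = 3 (c(f) = 2 - 1*(-1) = 2 + 1 = 3)
w(u, X) = 216 (w(u, X) = 113 + 103 = 216)
v(h, P) = h**2*(-2 + 3*P*h) (v(h, P) = (((3*h)*P - 2)*h)*h = ((3*P*h - 2)*h)*h = ((-2 + 3*P*h)*h)*h = (h*(-2 + 3*P*h))*h = h**2*(-2 + 3*P*h))
w(17, x) + v(124, -86) = 216 + 124**2*(-2 + 3*(-86)*124) = 216 + 15376*(-2 - 31992) = 216 + 15376*(-31994) = 216 - 491939744 = -491939528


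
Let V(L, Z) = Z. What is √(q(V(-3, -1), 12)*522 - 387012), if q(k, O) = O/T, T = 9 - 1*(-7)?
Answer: I*√1546482/2 ≈ 621.79*I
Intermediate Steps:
T = 16 (T = 9 + 7 = 16)
q(k, O) = O/16
√(q(V(-3, -1), 12)*522 - 387012) = √(((1/16)*12)*522 - 387012) = √((¾)*522 - 387012) = √(783/2 - 387012) = √(-773241/2) = I*√1546482/2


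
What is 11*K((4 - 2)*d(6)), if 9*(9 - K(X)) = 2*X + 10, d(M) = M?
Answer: 517/9 ≈ 57.444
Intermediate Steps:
K(X) = 71/9 - 2*X/9 (K(X) = 9 - (2*X + 10)/9 = 9 - (10 + 2*X)/9 = 9 + (-10/9 - 2*X/9) = 71/9 - 2*X/9)
11*K((4 - 2)*d(6)) = 11*(71/9 - 2*(4 - 2)*6/9) = 11*(71/9 - 4*6/9) = 11*(71/9 - 2/9*12) = 11*(71/9 - 8/3) = 11*(47/9) = 517/9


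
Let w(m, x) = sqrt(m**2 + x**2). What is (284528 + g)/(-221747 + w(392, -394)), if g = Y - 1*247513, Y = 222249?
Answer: -57491014208/49171423109 - 2592640*sqrt(3089)/49171423109 ≈ -1.1721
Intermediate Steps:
g = -25264 (g = 222249 - 1*247513 = 222249 - 247513 = -25264)
(284528 + g)/(-221747 + w(392, -394)) = (284528 - 25264)/(-221747 + sqrt(392**2 + (-394)**2)) = 259264/(-221747 + sqrt(153664 + 155236)) = 259264/(-221747 + sqrt(308900)) = 259264/(-221747 + 10*sqrt(3089))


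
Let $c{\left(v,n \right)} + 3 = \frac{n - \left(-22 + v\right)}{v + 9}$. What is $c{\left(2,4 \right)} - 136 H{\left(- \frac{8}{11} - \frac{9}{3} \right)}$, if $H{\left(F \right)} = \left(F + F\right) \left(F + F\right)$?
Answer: $- \frac{914563}{121} \approx -7558.4$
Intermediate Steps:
$c{\left(v,n \right)} = -3 + \frac{22 + n - v}{9 + v}$ ($c{\left(v,n \right)} = -3 + \frac{n - \left(-22 + v\right)}{v + 9} = -3 + \frac{22 + n - v}{9 + v}$)
$H{\left(F \right)} = 4 F^{2}$ ($H{\left(F \right)} = 2 F 2 F = 4 F^{2}$)
$c{\left(2,4 \right)} - 136 H{\left(- \frac{8}{11} - \frac{9}{3} \right)} = \frac{-5 + 4 - 8}{9 + 2} - 136 \cdot 4 \left(- \frac{8}{11} - \frac{9}{3}\right)^{2} = \frac{-5 + 4 - 8}{11} - 136 \cdot 4 \left(\left(-8\right) \frac{1}{11} - 3\right)^{2} = \frac{1}{11} \left(-9\right) - 136 \cdot 4 \left(- \frac{8}{11} - 3\right)^{2} = - \frac{9}{11} - 136 \cdot 4 \left(- \frac{41}{11}\right)^{2} = - \frac{9}{11} - 136 \cdot 4 \cdot \frac{1681}{121} = - \frac{9}{11} - \frac{914464}{121} = - \frac{914563}{121}$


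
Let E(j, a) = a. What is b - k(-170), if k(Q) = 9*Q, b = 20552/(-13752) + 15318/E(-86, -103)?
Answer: 244300961/177057 ≈ 1379.8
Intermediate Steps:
b = -26596249/177057 (b = 20552/(-13752) + 15318/(-103) = 20552*(-1/13752) + 15318*(-1/103) = -2569/1719 - 15318/103 = -26596249/177057 ≈ -150.21)
b - k(-170) = -26596249/177057 - 9*(-170) = -26596249/177057 - 1*(-1530) = -26596249/177057 + 1530 = 244300961/177057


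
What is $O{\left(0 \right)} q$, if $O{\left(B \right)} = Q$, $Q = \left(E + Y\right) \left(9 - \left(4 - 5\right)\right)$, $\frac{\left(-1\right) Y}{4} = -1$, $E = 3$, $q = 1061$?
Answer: $74270$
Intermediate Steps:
$Y = 4$ ($Y = \left(-4\right) \left(-1\right) = 4$)
$Q = 70$ ($Q = \left(3 + 4\right) \left(9 - \left(4 - 5\right)\right) = 7 \left(9 - -1\right) = 7 \left(9 + 1\right) = 7 \cdot 10 = 70$)
$O{\left(B \right)} = 70$
$O{\left(0 \right)} q = 70 \cdot 1061 = 74270$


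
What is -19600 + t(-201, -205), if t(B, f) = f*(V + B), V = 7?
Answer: 20170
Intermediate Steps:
t(B, f) = f*(7 + B)
-19600 + t(-201, -205) = -19600 - 205*(7 - 201) = -19600 - 205*(-194) = -19600 + 39770 = 20170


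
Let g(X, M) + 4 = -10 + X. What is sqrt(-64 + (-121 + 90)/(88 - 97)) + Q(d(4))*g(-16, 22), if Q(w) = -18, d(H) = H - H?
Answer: 540 + I*sqrt(545)/3 ≈ 540.0 + 7.7817*I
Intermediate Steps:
g(X, M) = -14 + X (g(X, M) = -4 + (-10 + X) = -14 + X)
d(H) = 0
sqrt(-64 + (-121 + 90)/(88 - 97)) + Q(d(4))*g(-16, 22) = sqrt(-64 + (-121 + 90)/(88 - 97)) - 18*(-14 - 16) = sqrt(-64 - 31/(-9)) - 18*(-30) = sqrt(-64 - 31*(-1/9)) + 540 = sqrt(-64 + 31/9) + 540 = sqrt(-545/9) + 540 = I*sqrt(545)/3 + 540 = 540 + I*sqrt(545)/3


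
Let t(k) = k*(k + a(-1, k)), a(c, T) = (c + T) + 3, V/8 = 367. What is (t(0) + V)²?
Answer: 8620096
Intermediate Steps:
V = 2936 (V = 8*367 = 2936)
a(c, T) = 3 + T + c (a(c, T) = (T + c) + 3 = 3 + T + c)
t(k) = k*(2 + 2*k) (t(k) = k*(k + (3 + k - 1)) = k*(k + (2 + k)) = k*(2 + 2*k))
(t(0) + V)² = (2*0*(1 + 0) + 2936)² = (2*0*1 + 2936)² = (0 + 2936)² = 2936² = 8620096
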